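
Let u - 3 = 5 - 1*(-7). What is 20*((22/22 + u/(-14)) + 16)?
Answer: 2230/7 ≈ 318.57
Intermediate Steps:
u = 15 (u = 3 + (5 - 1*(-7)) = 3 + (5 + 7) = 3 + 12 = 15)
20*((22/22 + u/(-14)) + 16) = 20*((22/22 + 15/(-14)) + 16) = 20*((22*(1/22) + 15*(-1/14)) + 16) = 20*((1 - 15/14) + 16) = 20*(-1/14 + 16) = 20*(223/14) = 2230/7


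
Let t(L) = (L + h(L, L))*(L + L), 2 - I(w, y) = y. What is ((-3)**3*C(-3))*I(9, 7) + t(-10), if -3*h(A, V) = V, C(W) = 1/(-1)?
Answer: -5/3 ≈ -1.6667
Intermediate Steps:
I(w, y) = 2 - y
C(W) = -1
h(A, V) = -V/3
t(L) = 4*L**2/3 (t(L) = (L - L/3)*(L + L) = (2*L/3)*(2*L) = 4*L**2/3)
((-3)**3*C(-3))*I(9, 7) + t(-10) = ((-3)**3*(-1))*(2 - 1*7) + (4/3)*(-10)**2 = (-27*(-1))*(2 - 7) + (4/3)*100 = 27*(-5) + 400/3 = -135 + 400/3 = -5/3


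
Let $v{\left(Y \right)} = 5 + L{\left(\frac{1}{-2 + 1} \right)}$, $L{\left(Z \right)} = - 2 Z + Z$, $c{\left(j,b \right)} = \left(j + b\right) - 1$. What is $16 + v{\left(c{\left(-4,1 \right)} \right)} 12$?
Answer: $88$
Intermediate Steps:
$c{\left(j,b \right)} = -1 + b + j$ ($c{\left(j,b \right)} = \left(b + j\right) - 1 = -1 + b + j$)
$L{\left(Z \right)} = - Z$
$v{\left(Y \right)} = 6$ ($v{\left(Y \right)} = 5 - \frac{1}{-2 + 1} = 5 - \frac{1}{-1} = 5 - -1 = 5 + 1 = 6$)
$16 + v{\left(c{\left(-4,1 \right)} \right)} 12 = 16 + 6 \cdot 12 = 16 + 72 = 88$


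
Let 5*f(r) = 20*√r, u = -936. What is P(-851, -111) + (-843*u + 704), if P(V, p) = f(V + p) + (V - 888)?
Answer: 788013 + 4*I*√962 ≈ 7.8801e+5 + 124.06*I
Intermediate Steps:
f(r) = 4*√r (f(r) = (20*√r)/5 = 4*√r)
P(V, p) = -888 + V + 4*√(V + p) (P(V, p) = 4*√(V + p) + (V - 888) = 4*√(V + p) + (-888 + V) = -888 + V + 4*√(V + p))
P(-851, -111) + (-843*u + 704) = (-888 - 851 + 4*√(-851 - 111)) + (-843*(-936) + 704) = (-888 - 851 + 4*√(-962)) + (789048 + 704) = (-888 - 851 + 4*(I*√962)) + 789752 = (-888 - 851 + 4*I*√962) + 789752 = (-1739 + 4*I*√962) + 789752 = 788013 + 4*I*√962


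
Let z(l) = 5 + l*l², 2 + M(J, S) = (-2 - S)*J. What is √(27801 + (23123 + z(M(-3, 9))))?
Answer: 4*√5045 ≈ 284.11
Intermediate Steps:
M(J, S) = -2 + J*(-2 - S) (M(J, S) = -2 + (-2 - S)*J = -2 + J*(-2 - S))
z(l) = 5 + l³
√(27801 + (23123 + z(M(-3, 9)))) = √(27801 + (23123 + (5 + (-2 - 2*(-3) - 1*(-3)*9)³))) = √(27801 + (23123 + (5 + (-2 + 6 + 27)³))) = √(27801 + (23123 + (5 + 31³))) = √(27801 + (23123 + (5 + 29791))) = √(27801 + (23123 + 29796)) = √(27801 + 52919) = √80720 = 4*√5045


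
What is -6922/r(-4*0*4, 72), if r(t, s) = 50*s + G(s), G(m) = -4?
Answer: -3461/1798 ≈ -1.9249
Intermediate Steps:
r(t, s) = -4 + 50*s (r(t, s) = 50*s - 4 = -4 + 50*s)
-6922/r(-4*0*4, 72) = -6922/(-4 + 50*72) = -6922/(-4 + 3600) = -6922/3596 = -6922*1/3596 = -3461/1798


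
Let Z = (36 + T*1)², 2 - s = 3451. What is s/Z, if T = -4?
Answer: -3449/1024 ≈ -3.3682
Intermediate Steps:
s = -3449 (s = 2 - 1*3451 = 2 - 3451 = -3449)
Z = 1024 (Z = (36 - 4*1)² = (36 - 4)² = 32² = 1024)
s/Z = -3449/1024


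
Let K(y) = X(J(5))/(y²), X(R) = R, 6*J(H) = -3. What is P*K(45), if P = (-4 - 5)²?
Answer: -1/50 ≈ -0.020000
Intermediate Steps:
J(H) = -½ (J(H) = (⅙)*(-3) = -½)
P = 81 (P = (-9)² = 81)
K(y) = -1/(2*y²)
P*K(45) = 81*(-½/45²) = 81*(-½*1/2025) = 81*(-1/4050) = -1/50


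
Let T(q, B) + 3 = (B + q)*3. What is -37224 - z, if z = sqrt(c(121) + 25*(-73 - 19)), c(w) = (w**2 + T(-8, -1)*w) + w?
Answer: -37224 - 8*sqrt(138) ≈ -37318.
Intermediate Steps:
T(q, B) = -3 + 3*B + 3*q (T(q, B) = -3 + (B + q)*3 = -3 + (3*B + 3*q) = -3 + 3*B + 3*q)
c(w) = w**2 - 29*w (c(w) = (w**2 + (-3 + 3*(-1) + 3*(-8))*w) + w = (w**2 + (-3 - 3 - 24)*w) + w = (w**2 - 30*w) + w = w**2 - 29*w)
z = 8*sqrt(138) (z = sqrt(121*(-29 + 121) + 25*(-73 - 19)) = sqrt(121*92 + 25*(-92)) = sqrt(11132 - 2300) = sqrt(8832) = 8*sqrt(138) ≈ 93.979)
-37224 - z = -37224 - 8*sqrt(138)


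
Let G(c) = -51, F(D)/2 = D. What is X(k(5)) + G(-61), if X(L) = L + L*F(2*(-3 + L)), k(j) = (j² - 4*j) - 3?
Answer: -57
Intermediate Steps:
k(j) = -3 + j² - 4*j
F(D) = 2*D
X(L) = L + L*(-12 + 4*L) (X(L) = L + L*(2*(2*(-3 + L))) = L + L*(2*(-6 + 2*L)) = L + L*(-12 + 4*L))
X(k(5)) + G(-61) = (-3 + 5² - 4*5)*(-11 + 4*(-3 + 5² - 4*5)) - 51 = (-3 + 25 - 20)*(-11 + 4*(-3 + 25 - 20)) - 51 = 2*(-11 + 4*2) - 51 = 2*(-11 + 8) - 51 = 2*(-3) - 51 = -6 - 51 = -57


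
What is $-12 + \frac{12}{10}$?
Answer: $- \frac{54}{5} \approx -10.8$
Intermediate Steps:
$-12 + \frac{12}{10} = -12 + 12 \cdot \frac{1}{10} = -12 + \frac{6}{5} = - \frac{54}{5}$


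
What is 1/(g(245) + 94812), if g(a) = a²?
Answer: 1/154837 ≈ 6.4584e-6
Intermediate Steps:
1/(g(245) + 94812) = 1/(245² + 94812) = 1/(60025 + 94812) = 1/154837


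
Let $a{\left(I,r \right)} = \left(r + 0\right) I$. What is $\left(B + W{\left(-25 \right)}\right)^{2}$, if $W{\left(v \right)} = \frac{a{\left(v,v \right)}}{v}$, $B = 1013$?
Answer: $976144$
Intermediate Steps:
$a{\left(I,r \right)} = I r$ ($a{\left(I,r \right)} = r I = I r$)
$W{\left(v \right)} = v$ ($W{\left(v \right)} = \frac{v v}{v} = \frac{v^{2}}{v} = v$)
$\left(B + W{\left(-25 \right)}\right)^{2} = \left(1013 - 25\right)^{2} = 988^{2} = 976144$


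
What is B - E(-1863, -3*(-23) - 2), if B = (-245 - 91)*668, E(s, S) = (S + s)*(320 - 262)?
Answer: -120280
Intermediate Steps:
E(s, S) = 58*S + 58*s (E(s, S) = (S + s)*58 = 58*S + 58*s)
B = -224448 (B = -336*668 = -224448)
B - E(-1863, -3*(-23) - 2) = -224448 - (58*(-3*(-23) - 2) + 58*(-1863)) = -224448 - (58*(69 - 2) - 108054) = -224448 - (58*67 - 108054) = -224448 - (3886 - 108054) = -224448 - 1*(-104168) = -224448 + 104168 = -120280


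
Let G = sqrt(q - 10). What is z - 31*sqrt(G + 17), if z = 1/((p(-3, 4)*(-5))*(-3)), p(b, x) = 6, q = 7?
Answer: 1/90 - 31*sqrt(17 + I*sqrt(3)) ≈ -127.97 - 6.5029*I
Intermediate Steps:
G = I*sqrt(3) (G = sqrt(7 - 10) = sqrt(-3) = I*sqrt(3) ≈ 1.732*I)
z = 1/90 (z = 1/((6*(-5))*(-3)) = 1/(-30*(-3)) = 1/90 ≈ 0.011111)
z - 31*sqrt(G + 17) = 1/90 - 31*sqrt(I*sqrt(3) + 17) = 1/90 - 31*sqrt(17 + I*sqrt(3))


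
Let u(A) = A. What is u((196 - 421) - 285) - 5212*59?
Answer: -308018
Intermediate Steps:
u((196 - 421) - 285) - 5212*59 = ((196 - 421) - 285) - 5212*59 = (-225 - 285) - 1*307508 = -510 - 307508 = -308018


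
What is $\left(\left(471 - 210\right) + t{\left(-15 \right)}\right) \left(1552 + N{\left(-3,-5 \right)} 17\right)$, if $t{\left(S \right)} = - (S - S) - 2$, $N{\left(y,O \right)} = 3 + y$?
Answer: $401968$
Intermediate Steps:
$t{\left(S \right)} = -2$ ($t{\left(S \right)} = \left(-1\right) 0 - 2 = 0 - 2 = -2$)
$\left(\left(471 - 210\right) + t{\left(-15 \right)}\right) \left(1552 + N{\left(-3,-5 \right)} 17\right) = \left(\left(471 - 210\right) - 2\right) \left(1552 + \left(3 - 3\right) 17\right) = \left(261 - 2\right) \left(1552 + 0 \cdot 17\right) = 259 \left(1552 + 0\right) = 259 \cdot 1552 = 401968$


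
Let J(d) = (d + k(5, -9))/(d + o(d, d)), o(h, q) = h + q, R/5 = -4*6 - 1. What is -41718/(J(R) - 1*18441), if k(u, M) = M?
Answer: 15644250/6915241 ≈ 2.2623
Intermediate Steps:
R = -125 (R = 5*(-4*6 - 1) = 5*(-24 - 1) = 5*(-25) = -125)
J(d) = (-9 + d)/(3*d) (J(d) = (d - 9)/(d + (d + d)) = (-9 + d)/(d + 2*d) = (-9 + d)/((3*d)) = (-9 + d)*(1/(3*d)) = (-9 + d)/(3*d))
-41718/(J(R) - 1*18441) = -41718/((⅓)*(-9 - 125)/(-125) - 1*18441) = -41718/((⅓)*(-1/125)*(-134) - 18441) = -41718/(134/375 - 18441) = -41718/(-6915241/375) = -41718*(-375/6915241) = 15644250/6915241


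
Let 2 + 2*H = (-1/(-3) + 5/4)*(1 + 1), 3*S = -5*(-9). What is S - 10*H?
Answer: 55/6 ≈ 9.1667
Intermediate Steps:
S = 15 (S = (-5*(-9))/3 = (⅓)*45 = 15)
H = 7/12 (H = -1 + ((-1/(-3) + 5/4)*(1 + 1))/2 = -1 + ((-1*(-⅓) + 5*(¼))*2)/2 = -1 + ((⅓ + 5/4)*2)/2 = -1 + ((19/12)*2)/2 = -1 + (½)*(19/6) = -1 + 19/12 = 7/12 ≈ 0.58333)
S - 10*H = 15 - 10*7/12 = 15 - 35/6 = 55/6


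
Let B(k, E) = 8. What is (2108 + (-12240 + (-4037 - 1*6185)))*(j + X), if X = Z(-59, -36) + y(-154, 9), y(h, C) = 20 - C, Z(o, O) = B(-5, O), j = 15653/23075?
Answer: -9242303612/23075 ≈ -4.0053e+5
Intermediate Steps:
j = 15653/23075 (j = 15653*(1/23075) = 15653/23075 ≈ 0.67835)
Z(o, O) = 8
X = 19 (X = 8 + (20 - 1*9) = 8 + (20 - 9) = 8 + 11 = 19)
(2108 + (-12240 + (-4037 - 1*6185)))*(j + X) = (2108 + (-12240 + (-4037 - 1*6185)))*(15653/23075 + 19) = (2108 + (-12240 + (-4037 - 6185)))*(454078/23075) = (2108 + (-12240 - 10222))*(454078/23075) = (2108 - 22462)*(454078/23075) = -20354*454078/23075 = -9242303612/23075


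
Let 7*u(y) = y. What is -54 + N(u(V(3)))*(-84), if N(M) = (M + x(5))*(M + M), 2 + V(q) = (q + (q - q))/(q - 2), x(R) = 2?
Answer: -738/7 ≈ -105.43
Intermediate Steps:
V(q) = -2 + q/(-2 + q) (V(q) = -2 + (q + (q - q))/(q - 2) = -2 + (q + 0)/(-2 + q) = -2 + q/(-2 + q))
u(y) = y/7
N(M) = 2*M*(2 + M) (N(M) = (M + 2)*(M + M) = (2 + M)*(2*M) = 2*M*(2 + M))
-54 + N(u(V(3)))*(-84) = -54 + (2*(((4 - 1*3)/(-2 + 3))/7)*(2 + ((4 - 1*3)/(-2 + 3))/7))*(-84) = -54 + (2*(((4 - 3)/1)/7)*(2 + ((4 - 3)/1)/7))*(-84) = -54 + (2*((1*1)/7)*(2 + (1*1)/7))*(-84) = -54 + (2*((⅐)*1)*(2 + (⅐)*1))*(-84) = -54 + (2*(⅐)*(2 + ⅐))*(-84) = -54 + (2*(⅐)*(15/7))*(-84) = -54 + (30/49)*(-84) = -54 - 360/7 = -738/7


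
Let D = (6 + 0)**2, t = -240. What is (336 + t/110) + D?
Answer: 4068/11 ≈ 369.82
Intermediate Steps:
D = 36 (D = 6**2 = 36)
(336 + t/110) + D = (336 - 240/110) + 36 = (336 - 240*1/110) + 36 = (336 - 24/11) + 36 = 3672/11 + 36 = 4068/11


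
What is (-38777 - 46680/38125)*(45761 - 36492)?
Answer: -2740694634509/7625 ≈ -3.5944e+8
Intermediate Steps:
(-38777 - 46680/38125)*(45761 - 36492) = (-38777 - 46680*1/38125)*9269 = (-38777 - 9336/7625)*9269 = -295683961/7625*9269 = -2740694634509/7625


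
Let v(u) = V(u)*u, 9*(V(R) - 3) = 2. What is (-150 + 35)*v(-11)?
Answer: 36685/9 ≈ 4076.1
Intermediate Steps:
V(R) = 29/9 (V(R) = 3 + (⅑)*2 = 3 + 2/9 = 29/9)
v(u) = 29*u/9
(-150 + 35)*v(-11) = (-150 + 35)*((29/9)*(-11)) = -115*(-319/9) = 36685/9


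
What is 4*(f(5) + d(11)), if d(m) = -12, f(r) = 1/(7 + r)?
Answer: -143/3 ≈ -47.667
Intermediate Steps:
4*(f(5) + d(11)) = 4*(1/(7 + 5) - 12) = 4*(1/12 - 12) = 4*(-143/12) = -143/3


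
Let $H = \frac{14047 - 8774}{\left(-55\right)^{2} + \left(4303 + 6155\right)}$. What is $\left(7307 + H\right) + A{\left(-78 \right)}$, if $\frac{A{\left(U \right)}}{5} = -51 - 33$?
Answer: $\frac{92862694}{13483} \approx 6887.4$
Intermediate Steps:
$A{\left(U \right)} = -420$ ($A{\left(U \right)} = 5 \left(-51 - 33\right) = 5 \left(-84\right) = -420$)
$H = \frac{5273}{13483}$ ($H = \frac{5273}{3025 + 10458} = \frac{5273}{13483} \approx 0.39109$)
$\left(7307 + H\right) + A{\left(-78 \right)} = \left(7307 + \frac{5273}{13483}\right) - 420 = \frac{98525554}{13483} - 420 = \frac{92862694}{13483}$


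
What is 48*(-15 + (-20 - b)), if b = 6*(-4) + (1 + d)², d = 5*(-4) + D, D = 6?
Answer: -8640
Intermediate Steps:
d = -14 (d = 5*(-4) + 6 = -20 + 6 = -14)
b = 145 (b = 6*(-4) + (1 - 14)² = -24 + (-13)² = -24 + 169 = 145)
48*(-15 + (-20 - b)) = 48*(-15 + (-20 - 1*145)) = 48*(-15 + (-20 - 145)) = 48*(-15 - 165) = 48*(-180) = -8640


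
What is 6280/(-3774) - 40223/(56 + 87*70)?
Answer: -95199241/11597502 ≈ -8.2086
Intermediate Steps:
6280/(-3774) - 40223/(56 + 87*70) = 6280*(-1/3774) - 40223/(56 + 6090) = -3140/1887 - 40223/6146 = -95199241/11597502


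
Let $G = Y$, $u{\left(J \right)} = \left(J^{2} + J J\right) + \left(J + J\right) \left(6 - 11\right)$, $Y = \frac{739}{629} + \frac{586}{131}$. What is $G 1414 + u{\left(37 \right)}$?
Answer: $\frac{853200674}{82399} \approx 10355.0$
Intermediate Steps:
$Y = \frac{465403}{82399}$ ($Y = 739 \cdot \frac{1}{629} + 586 \cdot \frac{1}{131} = \frac{739}{629} + \frac{586}{131} = \frac{465403}{82399} \approx 5.6482$)
$u{\left(J \right)} = - 10 J + 2 J^{2}$ ($u{\left(J \right)} = \left(J^{2} + J^{2}\right) + 2 J \left(-5\right) = 2 J^{2} - 10 J = - 10 J + 2 J^{2}$)
$G = \frac{465403}{82399} \approx 5.6482$
$G 1414 + u{\left(37 \right)} = \frac{465403}{82399} \cdot 1414 + 2 \cdot 37 \left(-5 + 37\right) = \frac{658079842}{82399} + 2 \cdot 37 \cdot 32 = \frac{658079842}{82399} + 2368 = \frac{853200674}{82399}$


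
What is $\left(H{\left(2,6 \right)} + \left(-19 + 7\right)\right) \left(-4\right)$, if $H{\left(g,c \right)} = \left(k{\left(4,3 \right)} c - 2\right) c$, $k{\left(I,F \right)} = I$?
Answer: $-480$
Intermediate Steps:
$H{\left(g,c \right)} = c \left(-2 + 4 c\right)$ ($H{\left(g,c \right)} = \left(4 c - 2\right) c = \left(-2 + 4 c\right) c = c \left(-2 + 4 c\right)$)
$\left(H{\left(2,6 \right)} + \left(-19 + 7\right)\right) \left(-4\right) = \left(2 \cdot 6 \left(-1 + 2 \cdot 6\right) + \left(-19 + 7\right)\right) \left(-4\right) = \left(2 \cdot 6 \left(-1 + 12\right) - 12\right) \left(-4\right) = \left(2 \cdot 6 \cdot 11 - 12\right) \left(-4\right) = \left(132 - 12\right) \left(-4\right) = 120 \left(-4\right) = -480$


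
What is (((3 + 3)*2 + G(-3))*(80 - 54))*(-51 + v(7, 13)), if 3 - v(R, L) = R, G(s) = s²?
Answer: -30030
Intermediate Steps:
v(R, L) = 3 - R
(((3 + 3)*2 + G(-3))*(80 - 54))*(-51 + v(7, 13)) = (((3 + 3)*2 + (-3)²)*(80 - 54))*(-51 + (3 - 1*7)) = ((6*2 + 9)*26)*(-51 + (3 - 7)) = ((12 + 9)*26)*(-51 - 4) = (21*26)*(-55) = 546*(-55) = -30030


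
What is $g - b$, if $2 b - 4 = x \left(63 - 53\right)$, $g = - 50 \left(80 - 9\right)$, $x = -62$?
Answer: $-3242$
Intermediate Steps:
$g = -3550$ ($g = \left(-50\right) 71 = -3550$)
$b = -308$ ($b = 2 + \frac{\left(-62\right) \left(63 - 53\right)}{2} = 2 + \frac{\left(-62\right) 10}{2} = 2 + \frac{1}{2} \left(-620\right) = 2 - 310 = -308$)
$g - b = -3550 - -308 = -3550 + 308 = -3242$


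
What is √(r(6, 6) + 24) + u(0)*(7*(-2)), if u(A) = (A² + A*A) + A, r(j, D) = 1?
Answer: 5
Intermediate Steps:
u(A) = A + 2*A² (u(A) = (A² + A²) + A = 2*A² + A = A + 2*A²)
√(r(6, 6) + 24) + u(0)*(7*(-2)) = √(1 + 24) + (0*(1 + 2*0))*(7*(-2)) = √25 + (0*(1 + 0))*(-14) = 5 + (0*1)*(-14) = 5 + 0*(-14) = 5 + 0 = 5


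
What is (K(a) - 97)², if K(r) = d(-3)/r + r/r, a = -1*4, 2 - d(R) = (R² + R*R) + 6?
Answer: 32761/4 ≈ 8190.3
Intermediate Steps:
d(R) = -4 - 2*R² (d(R) = 2 - ((R² + R*R) + 6) = 2 - ((R² + R²) + 6) = 2 - (2*R² + 6) = 2 - (6 + 2*R²) = 2 + (-6 - 2*R²) = -4 - 2*R²)
a = -4
K(r) = 1 - 22/r (K(r) = (-4 - 2*(-3)²)/r + r/r = (-4 - 2*9)/r + 1 = (-4 - 18)/r + 1 = -22/r + 1 = 1 - 22/r)
(K(a) - 97)² = ((-22 - 4)/(-4) - 97)² = (-¼*(-26) - 97)² = (13/2 - 97)² = (-181/2)² = 32761/4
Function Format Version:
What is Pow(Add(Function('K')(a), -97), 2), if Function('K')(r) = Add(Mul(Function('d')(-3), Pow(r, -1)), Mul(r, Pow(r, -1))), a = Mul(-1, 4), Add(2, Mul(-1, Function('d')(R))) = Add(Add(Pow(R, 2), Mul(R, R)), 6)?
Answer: Rational(32761, 4) ≈ 8190.3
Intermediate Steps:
Function('d')(R) = Add(-4, Mul(-2, Pow(R, 2))) (Function('d')(R) = Add(2, Mul(-1, Add(Add(Pow(R, 2), Mul(R, R)), 6))) = Add(2, Mul(-1, Add(Add(Pow(R, 2), Pow(R, 2)), 6))) = Add(2, Mul(-1, Add(Mul(2, Pow(R, 2)), 6))) = Add(2, Mul(-1, Add(6, Mul(2, Pow(R, 2))))) = Add(2, Add(-6, Mul(-2, Pow(R, 2)))) = Add(-4, Mul(-2, Pow(R, 2))))
a = -4
Function('K')(r) = Add(1, Mul(-22, Pow(r, -1))) (Function('K')(r) = Add(Mul(Add(-4, Mul(-2, Pow(-3, 2))), Pow(r, -1)), Mul(r, Pow(r, -1))) = Add(Mul(Add(-4, Mul(-2, 9)), Pow(r, -1)), 1) = Add(Mul(Add(-4, -18), Pow(r, -1)), 1) = Add(Mul(-22, Pow(r, -1)), 1) = Add(1, Mul(-22, Pow(r, -1))))
Pow(Add(Function('K')(a), -97), 2) = Pow(Add(Mul(Pow(-4, -1), Add(-22, -4)), -97), 2) = Pow(Add(Mul(Rational(-1, 4), -26), -97), 2) = Pow(Add(Rational(13, 2), -97), 2) = Pow(Rational(-181, 2), 2) = Rational(32761, 4)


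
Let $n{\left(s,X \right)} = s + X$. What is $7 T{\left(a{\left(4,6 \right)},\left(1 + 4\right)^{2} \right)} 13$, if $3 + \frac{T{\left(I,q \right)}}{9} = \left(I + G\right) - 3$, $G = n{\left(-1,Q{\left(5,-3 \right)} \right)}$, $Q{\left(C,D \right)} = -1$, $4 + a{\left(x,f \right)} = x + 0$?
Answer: $-6552$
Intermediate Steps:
$a{\left(x,f \right)} = -4 + x$ ($a{\left(x,f \right)} = -4 + \left(x + 0\right) = -4 + x$)
$n{\left(s,X \right)} = X + s$
$G = -2$ ($G = -1 - 1 = -2$)
$T{\left(I,q \right)} = -72 + 9 I$ ($T{\left(I,q \right)} = -27 + 9 \left(\left(I - 2\right) - 3\right) = -27 + 9 \left(\left(-2 + I\right) - 3\right) = -27 + 9 \left(-5 + I\right) = -27 + \left(-45 + 9 I\right) = -72 + 9 I$)
$7 T{\left(a{\left(4,6 \right)},\left(1 + 4\right)^{2} \right)} 13 = 7 \left(-72 + 9 \left(-4 + 4\right)\right) 13 = 7 \left(-72 + 9 \cdot 0\right) 13 = 7 \left(-72 + 0\right) 13 = 7 \left(-72\right) 13 = \left(-504\right) 13 = -6552$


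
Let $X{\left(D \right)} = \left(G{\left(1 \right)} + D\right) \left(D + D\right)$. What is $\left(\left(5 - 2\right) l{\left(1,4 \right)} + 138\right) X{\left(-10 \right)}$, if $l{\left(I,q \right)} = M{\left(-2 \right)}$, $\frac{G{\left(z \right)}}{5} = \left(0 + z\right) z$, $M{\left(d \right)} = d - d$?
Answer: $13800$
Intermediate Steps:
$M{\left(d \right)} = 0$
$G{\left(z \right)} = 5 z^{2}$ ($G{\left(z \right)} = 5 \left(0 + z\right) z = 5 z z = 5 z^{2}$)
$l{\left(I,q \right)} = 0$
$X{\left(D \right)} = 2 D \left(5 + D\right)$ ($X{\left(D \right)} = \left(5 \cdot 1^{2} + D\right) \left(D + D\right) = \left(5 \cdot 1 + D\right) 2 D = \left(5 + D\right) 2 D = 2 D \left(5 + D\right)$)
$\left(\left(5 - 2\right) l{\left(1,4 \right)} + 138\right) X{\left(-10 \right)} = \left(\left(5 - 2\right) 0 + 138\right) 2 \left(-10\right) \left(5 - 10\right) = \left(3 \cdot 0 + 138\right) 2 \left(-10\right) \left(-5\right) = \left(0 + 138\right) 100 = 138 \cdot 100 = 13800$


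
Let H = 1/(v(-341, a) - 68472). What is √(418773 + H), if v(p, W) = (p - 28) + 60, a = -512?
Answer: 4*√123821386256067/68781 ≈ 647.13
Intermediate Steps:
v(p, W) = 32 + p (v(p, W) = (-28 + p) + 60 = 32 + p)
H = -1/68781 (H = 1/((32 - 341) - 68472) = 1/(-309 - 68472) = 1/(-68781) = -1/68781 ≈ -1.4539e-5)
√(418773 + H) = √(418773 - 1/68781) = √(28803625712/68781) = 4*√123821386256067/68781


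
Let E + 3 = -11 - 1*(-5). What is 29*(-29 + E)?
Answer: -1102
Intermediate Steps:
E = -9 (E = -3 + (-11 - 1*(-5)) = -3 + (-11 + 5) = -3 - 6 = -9)
29*(-29 + E) = 29*(-29 - 9) = 29*(-38) = -1102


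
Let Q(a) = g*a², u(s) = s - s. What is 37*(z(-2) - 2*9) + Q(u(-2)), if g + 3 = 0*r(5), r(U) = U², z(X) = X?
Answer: -740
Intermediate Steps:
u(s) = 0
g = -3 (g = -3 + 0*5² = -3 + 0*25 = -3 + 0 = -3)
Q(a) = -3*a²
37*(z(-2) - 2*9) + Q(u(-2)) = 37*(-2 - 2*9) - 3*0² = 37*(-2 - 18) - 3*0 = 37*(-20) + 0 = -740 + 0 = -740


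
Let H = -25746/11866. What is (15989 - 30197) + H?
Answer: -84308937/5933 ≈ -14210.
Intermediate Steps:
H = -12873/5933 (H = -25746*1/11866 = -12873/5933 ≈ -2.1697)
(15989 - 30197) + H = (15989 - 30197) - 12873/5933 = -14208 - 12873/5933 = -84308937/5933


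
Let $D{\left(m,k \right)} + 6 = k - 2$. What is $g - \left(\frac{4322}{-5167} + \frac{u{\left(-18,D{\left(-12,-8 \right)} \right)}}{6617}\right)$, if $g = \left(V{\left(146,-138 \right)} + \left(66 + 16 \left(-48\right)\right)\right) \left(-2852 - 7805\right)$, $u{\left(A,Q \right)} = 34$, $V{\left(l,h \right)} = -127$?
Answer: $\frac{302057159044463}{34190039} \approx 8.8347 \cdot 10^{6}$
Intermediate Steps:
$D{\left(m,k \right)} = -8 + k$ ($D{\left(m,k \right)} = -6 + \left(k - 2\right) = -6 + \left(-2 + k\right) = -8 + k$)
$g = 8834653$ ($g = \left(-127 + \left(66 + 16 \left(-48\right)\right)\right) \left(-2852 - 7805\right) = \left(-127 + \left(66 - 768\right)\right) \left(-10657\right) = \left(-127 - 702\right) \left(-10657\right) = \left(-829\right) \left(-10657\right) = 8834653$)
$g - \left(\frac{4322}{-5167} + \frac{u{\left(-18,D{\left(-12,-8 \right)} \right)}}{6617}\right) = 8834653 - \left(\frac{4322}{-5167} + \frac{34}{6617}\right) = 8834653 - \left(4322 \left(- \frac{1}{5167}\right) + 34 \cdot \frac{1}{6617}\right) = 8834653 - \left(- \frac{4322}{5167} + \frac{34}{6617}\right) = 8834653 - - \frac{28422996}{34190039} = 8834653 + \frac{28422996}{34190039} = \frac{302057159044463}{34190039}$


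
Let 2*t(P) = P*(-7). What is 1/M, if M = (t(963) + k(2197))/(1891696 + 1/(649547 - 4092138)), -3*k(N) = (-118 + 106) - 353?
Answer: -39074013746010/67106426363 ≈ -582.27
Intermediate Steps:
t(P) = -7*P/2 (t(P) = (P*(-7))/2 = (-7*P)/2 = -7*P/2)
k(N) = 365/3 (k(N) = -((-118 + 106) - 353)/3 = -(-12 - 353)/3 = -⅓*(-365) = 365/3)
M = -67106426363/39074013746010 (M = (-7/2*963 + 365/3)/(1891696 + 1/(649547 - 4092138)) = (-6741/2 + 365/3)/(1891696 + 1/(-3442591)) = -19493/(6*(1891696 - 1/3442591)) = -19493/(6*6512335624335/3442591) = -19493/6*3442591/6512335624335 = -67106426363/39074013746010 ≈ -0.0017174)
1/M = 1/(-67106426363/39074013746010) = -39074013746010/67106426363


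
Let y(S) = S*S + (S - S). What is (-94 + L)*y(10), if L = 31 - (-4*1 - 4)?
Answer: -5500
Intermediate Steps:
y(S) = S² (y(S) = S² + 0 = S²)
L = 39 (L = 31 - (-4 - 4) = 31 - 1*(-8) = 31 + 8 = 39)
(-94 + L)*y(10) = (-94 + 39)*10² = -55*100 = -5500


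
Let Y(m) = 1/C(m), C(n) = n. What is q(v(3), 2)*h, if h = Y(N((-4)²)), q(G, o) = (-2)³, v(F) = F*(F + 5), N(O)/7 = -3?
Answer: 8/21 ≈ 0.38095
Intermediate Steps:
N(O) = -21 (N(O) = 7*(-3) = -21)
v(F) = F*(5 + F)
q(G, o) = -8
Y(m) = 1/m
h = -1/21 (h = 1/(-21) = -1/21 ≈ -0.047619)
q(v(3), 2)*h = -8*(-1/21) = 8/21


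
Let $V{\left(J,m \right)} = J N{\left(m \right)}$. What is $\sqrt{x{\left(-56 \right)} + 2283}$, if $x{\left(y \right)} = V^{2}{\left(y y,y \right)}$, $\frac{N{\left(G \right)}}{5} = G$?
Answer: $\sqrt{771024488683} \approx 8.7808 \cdot 10^{5}$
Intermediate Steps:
$N{\left(G \right)} = 5 G$
$V{\left(J,m \right)} = 5 J m$ ($V{\left(J,m \right)} = J 5 m = 5 J m$)
$x{\left(y \right)} = 25 y^{6}$ ($x{\left(y \right)} = \left(5 y y y\right)^{2} = \left(5 y^{2} y\right)^{2} = \left(5 y^{3}\right)^{2} = 25 y^{6}$)
$\sqrt{x{\left(-56 \right)} + 2283} = \sqrt{25 \left(-56\right)^{6} + 2283} = \sqrt{25 \cdot 30840979456 + 2283} = \sqrt{771024486400 + 2283} = \sqrt{771024488683}$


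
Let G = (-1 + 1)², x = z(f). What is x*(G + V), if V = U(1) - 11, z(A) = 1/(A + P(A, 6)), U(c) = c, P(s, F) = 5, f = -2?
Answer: -10/3 ≈ -3.3333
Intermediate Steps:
z(A) = 1/(5 + A) (z(A) = 1/(A + 5) = 1/(5 + A))
V = -10 (V = 1 - 11 = -10)
x = ⅓ (x = 1/(5 - 2) = 1/3 = ⅓ ≈ 0.33333)
G = 0 (G = 0² = 0)
x*(G + V) = (0 - 10)/3 = (⅓)*(-10) = -10/3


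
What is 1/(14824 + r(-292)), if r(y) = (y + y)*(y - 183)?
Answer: 1/292224 ≈ 3.4220e-6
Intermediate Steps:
r(y) = 2*y*(-183 + y) (r(y) = (2*y)*(-183 + y) = 2*y*(-183 + y))
1/(14824 + r(-292)) = 1/(14824 + 2*(-292)*(-183 - 292)) = 1/(14824 + 2*(-292)*(-475)) = 1/(14824 + 277400) = 1/292224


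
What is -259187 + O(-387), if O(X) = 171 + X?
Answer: -259403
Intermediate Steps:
-259187 + O(-387) = -259187 + (171 - 387) = -259187 - 216 = -259403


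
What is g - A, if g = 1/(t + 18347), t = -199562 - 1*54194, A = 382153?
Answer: -89962255578/235409 ≈ -3.8215e+5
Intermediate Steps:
t = -253756 (t = -199562 - 54194 = -253756)
g = -1/235409 (g = 1/(-253756 + 18347) = 1/(-235409) = -1/235409 ≈ -4.2479e-6)
g - A = -1/235409 - 1*382153 = -1/235409 - 382153 = -89962255578/235409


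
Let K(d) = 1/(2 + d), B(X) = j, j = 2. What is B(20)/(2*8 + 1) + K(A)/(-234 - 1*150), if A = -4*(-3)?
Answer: 10735/91392 ≈ 0.11746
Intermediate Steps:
B(X) = 2
A = 12
B(20)/(2*8 + 1) + K(A)/(-234 - 1*150) = 2/(2*8 + 1) + 1/((2 + 12)*(-234 - 1*150)) = 2/(16 + 1) + 1/(14*(-234 - 150)) = 2/17 + (1/14)/(-384) = 2*(1/17) + (1/14)*(-1/384) = 2/17 - 1/5376 = 10735/91392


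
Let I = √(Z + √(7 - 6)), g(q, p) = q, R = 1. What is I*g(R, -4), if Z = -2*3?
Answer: I*√5 ≈ 2.2361*I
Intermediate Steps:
Z = -6
I = I*√5 (I = √(-6 + √(7 - 6)) = √(-6 + √1) = √(-6 + 1) = √(-5) = I*√5 ≈ 2.2361*I)
I*g(R, -4) = (I*√5)*1 = I*√5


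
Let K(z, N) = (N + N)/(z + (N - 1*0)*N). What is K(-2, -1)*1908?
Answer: 3816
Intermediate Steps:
K(z, N) = 2*N/(z + N**2) (K(z, N) = (2*N)/(z + (N + 0)*N) = (2*N)/(z + N*N) = (2*N)/(z + N**2) = 2*N/(z + N**2))
K(-2, -1)*1908 = (2*(-1)/(-2 + (-1)**2))*1908 = (2*(-1)/(-2 + 1))*1908 = (2*(-1)/(-1))*1908 = (2*(-1)*(-1))*1908 = 2*1908 = 3816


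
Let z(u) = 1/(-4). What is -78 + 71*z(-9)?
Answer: -383/4 ≈ -95.750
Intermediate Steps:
z(u) = -¼
-78 + 71*z(-9) = -78 + 71*(-¼) = -78 - 71/4 = -383/4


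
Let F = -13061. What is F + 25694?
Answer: 12633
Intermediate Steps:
F + 25694 = -13061 + 25694 = 12633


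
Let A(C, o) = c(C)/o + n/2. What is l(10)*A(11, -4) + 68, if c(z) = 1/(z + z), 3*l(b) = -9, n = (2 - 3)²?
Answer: 5855/88 ≈ 66.534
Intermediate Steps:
n = 1 (n = (-1)² = 1)
l(b) = -3 (l(b) = (⅓)*(-9) = -3)
c(z) = 1/(2*z)
A(C, o) = ½ + 1/(2*C*o) (A(C, o) = (1/(2*C))/o + 1/2 = 1/(2*C*o) + 1*(½) = 1/(2*C*o) + ½ = ½ + 1/(2*C*o))
l(10)*A(11, -4) + 68 = -3*(1 + 11*(-4))/(2*11*(-4)) + 68 = -3*(-1)*(1 - 44)/(2*11*4) + 68 = -3*(-1)*(-43)/(2*11*4) + 68 = -3*43/88 + 68 = -129/88 + 68 = 5855/88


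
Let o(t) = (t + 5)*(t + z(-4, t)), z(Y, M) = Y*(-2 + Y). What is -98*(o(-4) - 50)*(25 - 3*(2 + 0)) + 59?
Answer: 55919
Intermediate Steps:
o(t) = (5 + t)*(24 + t) (o(t) = (t + 5)*(t - 4*(-2 - 4)) = (5 + t)*(t - 4*(-6)) = (5 + t)*(t + 24) = (5 + t)*(24 + t))
-98*(o(-4) - 50)*(25 - 3*(2 + 0)) + 59 = -98*((120 + (-4)**2 + 29*(-4)) - 50)*(25 - 3*(2 + 0)) + 59 = -98*((120 + 16 - 116) - 50)*(25 - 3*2) + 59 = -98*(20 - 50)*(25 - 6) + 59 = -(-2940)*19 + 59 = -98*(-570) + 59 = 55860 + 59 = 55919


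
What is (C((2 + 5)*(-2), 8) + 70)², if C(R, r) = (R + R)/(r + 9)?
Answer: 1350244/289 ≈ 4672.1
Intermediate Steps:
C(R, r) = 2*R/(9 + r) (C(R, r) = (2*R)/(9 + r) = 2*R/(9 + r))
(C((2 + 5)*(-2), 8) + 70)² = (2*((2 + 5)*(-2))/(9 + 8) + 70)² = (2*(7*(-2))/17 + 70)² = (2*(-14)*(1/17) + 70)² = (-28/17 + 70)² = (1162/17)² = 1350244/289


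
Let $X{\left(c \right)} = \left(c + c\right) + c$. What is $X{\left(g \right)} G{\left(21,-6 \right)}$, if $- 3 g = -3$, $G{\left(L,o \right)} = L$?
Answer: $63$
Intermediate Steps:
$g = 1$ ($g = \left(- \frac{1}{3}\right) \left(-3\right) = 1$)
$X{\left(c \right)} = 3 c$ ($X{\left(c \right)} = 2 c + c = 3 c$)
$X{\left(g \right)} G{\left(21,-6 \right)} = 3 \cdot 1 \cdot 21 = 3 \cdot 21 = 63$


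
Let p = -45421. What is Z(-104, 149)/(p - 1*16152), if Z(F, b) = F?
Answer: 104/61573 ≈ 0.0016891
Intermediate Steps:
Z(-104, 149)/(p - 1*16152) = -104/(-45421 - 1*16152) = -104/(-45421 - 16152) = -104/(-61573) = -104*(-1/61573) = 104/61573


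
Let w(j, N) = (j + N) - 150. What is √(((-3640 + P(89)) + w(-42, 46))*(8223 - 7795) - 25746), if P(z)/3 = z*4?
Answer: 5*I*√47562 ≈ 1090.4*I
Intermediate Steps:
P(z) = 12*z (P(z) = 3*(z*4) = 3*(4*z) = 12*z)
w(j, N) = -150 + N + j (w(j, N) = (N + j) - 150 = -150 + N + j)
√(((-3640 + P(89)) + w(-42, 46))*(8223 - 7795) - 25746) = √(((-3640 + 12*89) + (-150 + 46 - 42))*(8223 - 7795) - 25746) = √(((-3640 + 1068) - 146)*428 - 25746) = √((-2572 - 146)*428 - 25746) = √(-2718*428 - 25746) = √(-1163304 - 25746) = √(-1189050) = 5*I*√47562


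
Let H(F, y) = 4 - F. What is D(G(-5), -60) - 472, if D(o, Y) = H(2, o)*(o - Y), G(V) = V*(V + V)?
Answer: -252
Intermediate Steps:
G(V) = 2*V² (G(V) = V*(2*V) = 2*V²)
D(o, Y) = -2*Y + 2*o (D(o, Y) = (4 - 1*2)*(o - Y) = (4 - 2)*(o - Y) = 2*(o - Y) = -2*Y + 2*o)
D(G(-5), -60) - 472 = (-2*(-60) + 2*(2*(-5)²)) - 472 = (120 + 2*(2*25)) - 472 = (120 + 2*50) - 472 = (120 + 100) - 472 = 220 - 472 = -252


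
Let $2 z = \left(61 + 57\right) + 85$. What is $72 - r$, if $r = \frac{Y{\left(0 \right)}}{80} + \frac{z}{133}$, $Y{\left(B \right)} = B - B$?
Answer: $\frac{2707}{38} \approx 71.237$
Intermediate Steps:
$Y{\left(B \right)} = 0$
$z = \frac{203}{2}$ ($z = \frac{\left(61 + 57\right) + 85}{2} = \frac{118 + 85}{2} = \frac{1}{2} \cdot 203 = \frac{203}{2} \approx 101.5$)
$r = \frac{29}{38}$ ($r = \frac{0}{80} + \frac{203}{2 \cdot 133} = 0 \cdot \frac{1}{80} + \frac{203}{2} \cdot \frac{1}{133} = 0 + \frac{29}{38} = \frac{29}{38} \approx 0.76316$)
$72 - r = 72 - \frac{29}{38} = \frac{2707}{38}$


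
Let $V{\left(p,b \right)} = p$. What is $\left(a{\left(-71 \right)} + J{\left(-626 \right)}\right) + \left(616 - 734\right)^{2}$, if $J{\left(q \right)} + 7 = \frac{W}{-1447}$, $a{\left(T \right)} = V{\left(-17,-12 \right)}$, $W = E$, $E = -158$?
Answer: $\frac{20113458}{1447} \approx 13900.0$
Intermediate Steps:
$W = -158$
$a{\left(T \right)} = -17$
$J{\left(q \right)} = - \frac{9971}{1447}$ ($J{\left(q \right)} = -7 - \frac{158}{-1447} = -7 - - \frac{158}{1447} = -7 + \frac{158}{1447} = - \frac{9971}{1447}$)
$\left(a{\left(-71 \right)} + J{\left(-626 \right)}\right) + \left(616 - 734\right)^{2} = \left(-17 - \frac{9971}{1447}\right) + \left(616 - 734\right)^{2} = - \frac{34570}{1447} + \left(-118\right)^{2} = - \frac{34570}{1447} + 13924 = \frac{20113458}{1447}$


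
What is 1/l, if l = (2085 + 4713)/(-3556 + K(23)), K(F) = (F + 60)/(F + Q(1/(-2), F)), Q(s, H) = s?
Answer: -79927/152955 ≈ -0.52255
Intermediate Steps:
K(F) = (60 + F)/(-½ + F) (K(F) = (F + 60)/(F + 1/(-2)) = (60 + F)/(F - ½) = (60 + F)/(-½ + F))
l = -152955/79927 (l = (2085 + 4713)/(-3556 + 2*(60 + 23)/(-1 + 2*23)) = 6798/(-3556 + 2*83/(-1 + 46)) = 6798/(-3556 + 2*83/45) = 6798/(-3556 + 2*(1/45)*83) = 6798/(-3556 + 166/45) = 6798/(-159854/45) = 6798*(-45/159854) = -152955/79927 ≈ -1.9137)
1/l = 1/(-152955/79927) = -79927/152955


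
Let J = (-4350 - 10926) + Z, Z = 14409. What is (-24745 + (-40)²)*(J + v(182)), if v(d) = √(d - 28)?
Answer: 20066715 - 23145*√154 ≈ 1.9779e+7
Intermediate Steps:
v(d) = √(-28 + d)
J = -867 (J = (-4350 - 10926) + 14409 = -15276 + 14409 = -867)
(-24745 + (-40)²)*(J + v(182)) = (-24745 + (-40)²)*(-867 + √(-28 + 182)) = (-24745 + 1600)*(-867 + √154) = -23145*(-867 + √154) = 20066715 - 23145*√154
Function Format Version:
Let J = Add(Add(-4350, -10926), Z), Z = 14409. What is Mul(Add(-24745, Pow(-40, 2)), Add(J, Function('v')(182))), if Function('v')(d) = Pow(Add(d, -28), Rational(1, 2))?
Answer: Add(20066715, Mul(-23145, Pow(154, Rational(1, 2)))) ≈ 1.9779e+7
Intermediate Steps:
Function('v')(d) = Pow(Add(-28, d), Rational(1, 2))
J = -867 (J = Add(Add(-4350, -10926), 14409) = Add(-15276, 14409) = -867)
Mul(Add(-24745, Pow(-40, 2)), Add(J, Function('v')(182))) = Mul(Add(-24745, Pow(-40, 2)), Add(-867, Pow(Add(-28, 182), Rational(1, 2)))) = Mul(Add(-24745, 1600), Add(-867, Pow(154, Rational(1, 2)))) = Mul(-23145, Add(-867, Pow(154, Rational(1, 2)))) = Add(20066715, Mul(-23145, Pow(154, Rational(1, 2))))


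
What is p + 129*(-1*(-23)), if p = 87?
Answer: 3054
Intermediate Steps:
p + 129*(-1*(-23)) = 87 + 129*(-1*(-23)) = 87 + 129*23 = 87 + 2967 = 3054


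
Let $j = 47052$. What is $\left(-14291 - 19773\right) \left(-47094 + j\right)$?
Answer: $1430688$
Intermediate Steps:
$\left(-14291 - 19773\right) \left(-47094 + j\right) = \left(-14291 - 19773\right) \left(-47094 + 47052\right) = \left(-34064\right) \left(-42\right) = 1430688$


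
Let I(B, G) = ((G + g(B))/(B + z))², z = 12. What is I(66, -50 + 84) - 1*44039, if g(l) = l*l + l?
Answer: -62019335/1521 ≈ -40775.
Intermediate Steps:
g(l) = l + l² (g(l) = l² + l = l + l²)
I(B, G) = (G + B*(1 + B))²/(12 + B)² (I(B, G) = ((G + B*(1 + B))/(B + 12))² = ((G + B*(1 + B))/(12 + B))² = (G + B*(1 + B))²/(12 + B)²)
I(66, -50 + 84) - 1*44039 = ((-50 + 84) + 66*(1 + 66))²/(12 + 66)² - 1*44039 = (34 + 66*67)²/78² - 44039 = (34 + 4422)²/6084 - 44039 = (1/6084)*4456² - 44039 = (1/6084)*19855936 - 44039 = 4963984/1521 - 44039 = -62019335/1521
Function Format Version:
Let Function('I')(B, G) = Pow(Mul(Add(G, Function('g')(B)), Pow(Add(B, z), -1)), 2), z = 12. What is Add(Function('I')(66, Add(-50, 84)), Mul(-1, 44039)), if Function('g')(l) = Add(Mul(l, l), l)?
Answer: Rational(-62019335, 1521) ≈ -40775.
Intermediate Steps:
Function('g')(l) = Add(l, Pow(l, 2)) (Function('g')(l) = Add(Pow(l, 2), l) = Add(l, Pow(l, 2)))
Function('I')(B, G) = Mul(Pow(Add(12, B), -2), Pow(Add(G, Mul(B, Add(1, B))), 2)) (Function('I')(B, G) = Pow(Mul(Add(G, Mul(B, Add(1, B))), Pow(Add(B, 12), -1)), 2) = Pow(Mul(Add(G, Mul(B, Add(1, B))), Pow(Add(12, B), -1)), 2) = Pow(Mul(Pow(Add(12, B), -1), Add(G, Mul(B, Add(1, B)))), 2) = Mul(Pow(Add(12, B), -2), Pow(Add(G, Mul(B, Add(1, B))), 2)))
Add(Function('I')(66, Add(-50, 84)), Mul(-1, 44039)) = Add(Mul(Pow(Add(12, 66), -2), Pow(Add(Add(-50, 84), Mul(66, Add(1, 66))), 2)), Mul(-1, 44039)) = Add(Mul(Pow(78, -2), Pow(Add(34, Mul(66, 67)), 2)), -44039) = Add(Mul(Rational(1, 6084), Pow(Add(34, 4422), 2)), -44039) = Add(Mul(Rational(1, 6084), Pow(4456, 2)), -44039) = Add(Mul(Rational(1, 6084), 19855936), -44039) = Add(Rational(4963984, 1521), -44039) = Rational(-62019335, 1521)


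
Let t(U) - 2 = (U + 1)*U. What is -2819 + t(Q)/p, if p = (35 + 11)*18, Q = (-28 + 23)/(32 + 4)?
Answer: -3025032635/1073088 ≈ -2819.0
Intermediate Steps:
Q = -5/36 ≈ -0.13889
t(U) = 2 + U*(1 + U) (t(U) = 2 + (U + 1)*U = 2 + (1 + U)*U = 2 + U*(1 + U))
p = 828 (p = 46*18 = 828)
-2819 + t(Q)/p = -2819 + (2 - 5/36 + (-5/36)**2)/828 = -2819 + (2 - 5/36 + 25/1296)*(1/828) = -2819 + (2437/1296)*(1/828) = -2819 + 2437/1073088 = -3025032635/1073088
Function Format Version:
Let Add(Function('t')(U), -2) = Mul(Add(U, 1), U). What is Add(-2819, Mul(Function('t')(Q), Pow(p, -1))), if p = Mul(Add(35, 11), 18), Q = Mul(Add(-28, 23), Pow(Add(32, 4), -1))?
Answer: Rational(-3025032635, 1073088) ≈ -2819.0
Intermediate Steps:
Q = Rational(-5, 36) (Q = Mul(-5, Pow(36, -1)) = Mul(-5, Rational(1, 36)) = Rational(-5, 36) ≈ -0.13889)
Function('t')(U) = Add(2, Mul(U, Add(1, U))) (Function('t')(U) = Add(2, Mul(Add(U, 1), U)) = Add(2, Mul(Add(1, U), U)) = Add(2, Mul(U, Add(1, U))))
p = 828 (p = Mul(46, 18) = 828)
Add(-2819, Mul(Function('t')(Q), Pow(p, -1))) = Add(-2819, Mul(Add(2, Rational(-5, 36), Pow(Rational(-5, 36), 2)), Pow(828, -1))) = Add(-2819, Mul(Add(2, Rational(-5, 36), Rational(25, 1296)), Rational(1, 828))) = Add(-2819, Mul(Rational(2437, 1296), Rational(1, 828))) = Add(-2819, Rational(2437, 1073088)) = Rational(-3025032635, 1073088)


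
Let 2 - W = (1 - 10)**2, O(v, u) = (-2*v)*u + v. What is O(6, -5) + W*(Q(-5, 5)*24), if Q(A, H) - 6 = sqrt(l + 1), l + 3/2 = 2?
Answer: -11310 - 948*sqrt(6) ≈ -13632.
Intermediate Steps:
l = 1/2 (l = -3/2 + 2 = 1/2 ≈ 0.50000)
O(v, u) = v - 2*u*v (O(v, u) = -2*u*v + v = v - 2*u*v)
Q(A, H) = 6 + sqrt(6)/2 (Q(A, H) = 6 + sqrt(1/2 + 1) = 6 + sqrt(3/2) = 6 + sqrt(6)/2)
W = -79 (W = 2 - (1 - 10)**2 = 2 - 1*(-9)**2 = 2 - 1*81 = 2 - 81 = -79)
O(6, -5) + W*(Q(-5, 5)*24) = 6*(1 - 2*(-5)) - 79*(6 + sqrt(6)/2)*24 = 6*(1 + 10) - 79*(144 + 12*sqrt(6)) = 6*11 + (-11376 - 948*sqrt(6)) = 66 + (-11376 - 948*sqrt(6)) = -11310 - 948*sqrt(6)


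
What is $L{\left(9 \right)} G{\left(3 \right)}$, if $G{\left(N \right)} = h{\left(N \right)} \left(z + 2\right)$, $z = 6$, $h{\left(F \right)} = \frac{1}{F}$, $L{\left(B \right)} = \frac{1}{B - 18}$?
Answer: $- \frac{8}{27} \approx -0.2963$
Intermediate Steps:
$L{\left(B \right)} = \frac{1}{-18 + B}$
$G{\left(N \right)} = \frac{8}{N}$ ($G{\left(N \right)} = \frac{6 + 2}{N} = \frac{1}{N} 8 = \frac{8}{N}$)
$L{\left(9 \right)} G{\left(3 \right)} = \frac{8 \cdot \frac{1}{3}}{-18 + 9} = \frac{8 \cdot \frac{1}{3}}{-9} = \left(- \frac{1}{9}\right) \frac{8}{3} = - \frac{8}{27}$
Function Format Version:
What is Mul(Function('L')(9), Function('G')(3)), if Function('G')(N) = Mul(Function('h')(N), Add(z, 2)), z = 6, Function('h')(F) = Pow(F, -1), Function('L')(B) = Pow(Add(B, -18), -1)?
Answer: Rational(-8, 27) ≈ -0.29630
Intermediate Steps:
Function('L')(B) = Pow(Add(-18, B), -1)
Function('G')(N) = Mul(8, Pow(N, -1)) (Function('G')(N) = Mul(Pow(N, -1), Add(6, 2)) = Mul(Pow(N, -1), 8) = Mul(8, Pow(N, -1)))
Mul(Function('L')(9), Function('G')(3)) = Mul(Pow(Add(-18, 9), -1), Mul(8, Pow(3, -1))) = Mul(Pow(-9, -1), Mul(8, Rational(1, 3))) = Mul(Rational(-1, 9), Rational(8, 3)) = Rational(-8, 27)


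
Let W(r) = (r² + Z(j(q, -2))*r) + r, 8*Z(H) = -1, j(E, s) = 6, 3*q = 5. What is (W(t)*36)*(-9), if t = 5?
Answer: -19035/2 ≈ -9517.5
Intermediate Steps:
q = 5/3 (q = (⅓)*5 = 5/3 ≈ 1.6667)
Z(H) = -⅛ (Z(H) = (⅛)*(-1) = -⅛)
W(r) = r² + 7*r/8 (W(r) = (r² - r/8) + r = r² + 7*r/8)
(W(t)*36)*(-9) = (((⅛)*5*(7 + 8*5))*36)*(-9) = (((⅛)*5*(7 + 40))*36)*(-9) = (((⅛)*5*47)*36)*(-9) = ((235/8)*36)*(-9) = (2115/2)*(-9) = -19035/2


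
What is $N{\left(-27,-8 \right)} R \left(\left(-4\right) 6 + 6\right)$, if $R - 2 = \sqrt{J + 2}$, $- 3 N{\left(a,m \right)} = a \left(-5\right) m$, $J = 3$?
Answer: $-12960 - 6480 \sqrt{5} \approx -27450.0$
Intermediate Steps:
$N{\left(a,m \right)} = \frac{5 a m}{3}$ ($N{\left(a,m \right)} = - \frac{a \left(-5\right) m}{3} = - \frac{- 5 a m}{3} = - \frac{\left(-5\right) a m}{3} = \frac{5 a m}{3}$)
$R = 2 + \sqrt{5}$ ($R = 2 + \sqrt{3 + 2} = 2 + \sqrt{5} \approx 4.2361$)
$N{\left(-27,-8 \right)} R \left(\left(-4\right) 6 + 6\right) = \frac{5}{3} \left(-27\right) \left(-8\right) \left(2 + \sqrt{5}\right) \left(\left(-4\right) 6 + 6\right) = 360 \left(2 + \sqrt{5}\right) \left(-24 + 6\right) = 360 \left(2 + \sqrt{5}\right) \left(-18\right) = 360 \left(-36 - 18 \sqrt{5}\right) = -12960 - 6480 \sqrt{5}$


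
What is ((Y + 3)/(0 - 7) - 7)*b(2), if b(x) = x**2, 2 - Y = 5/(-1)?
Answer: -236/7 ≈ -33.714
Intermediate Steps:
Y = 7 (Y = 2 - 5/(-1) = 2 - 5*(-1) = 2 - 1*(-5) = 2 + 5 = 7)
((Y + 3)/(0 - 7) - 7)*b(2) = ((7 + 3)/(0 - 7) - 7)*2**2 = (10/(-7) - 7)*4 = (10*(-1/7) - 7)*4 = (-10/7 - 7)*4 = -59/7*4 = -236/7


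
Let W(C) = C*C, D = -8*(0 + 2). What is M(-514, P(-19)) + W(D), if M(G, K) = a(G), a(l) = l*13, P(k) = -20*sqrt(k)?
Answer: -6426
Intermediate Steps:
D = -16 (D = -8*2 = -16)
a(l) = 13*l
M(G, K) = 13*G
W(C) = C**2
M(-514, P(-19)) + W(D) = 13*(-514) + (-16)**2 = -6682 + 256 = -6426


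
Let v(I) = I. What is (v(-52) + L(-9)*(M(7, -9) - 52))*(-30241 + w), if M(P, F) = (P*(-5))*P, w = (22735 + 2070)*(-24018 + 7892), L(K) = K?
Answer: -1048493493691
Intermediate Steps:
w = -400005430 (w = 24805*(-16126) = -400005430)
M(P, F) = -5*P**2 (M(P, F) = (-5*P)*P = -5*P**2)
(v(-52) + L(-9)*(M(7, -9) - 52))*(-30241 + w) = (-52 - 9*(-5*7**2 - 52))*(-30241 - 400005430) = (-52 - 9*(-5*49 - 52))*(-400035671) = (-52 - 9*(-245 - 52))*(-400035671) = (-52 - 9*(-297))*(-400035671) = (-52 + 2673)*(-400035671) = 2621*(-400035671) = -1048493493691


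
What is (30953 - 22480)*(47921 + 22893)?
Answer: 600007022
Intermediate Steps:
(30953 - 22480)*(47921 + 22893) = 8473*70814 = 600007022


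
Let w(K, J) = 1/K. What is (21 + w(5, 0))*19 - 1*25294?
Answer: -124456/5 ≈ -24891.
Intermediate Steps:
(21 + w(5, 0))*19 - 1*25294 = (21 + 1/5)*19 - 1*25294 = (21 + ⅕)*19 - 25294 = (106/5)*19 - 25294 = 2014/5 - 25294 = -124456/5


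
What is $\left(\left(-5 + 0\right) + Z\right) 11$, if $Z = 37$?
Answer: $352$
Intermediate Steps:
$\left(\left(-5 + 0\right) + Z\right) 11 = \left(\left(-5 + 0\right) + 37\right) 11 = \left(-5 + 37\right) 11 = 32 \cdot 11 = 352$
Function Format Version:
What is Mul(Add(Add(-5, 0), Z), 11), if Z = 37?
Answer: 352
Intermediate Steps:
Mul(Add(Add(-5, 0), Z), 11) = Mul(Add(Add(-5, 0), 37), 11) = Mul(Add(-5, 37), 11) = Mul(32, 11) = 352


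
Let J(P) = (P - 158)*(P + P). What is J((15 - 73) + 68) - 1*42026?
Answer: -44986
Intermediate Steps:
J(P) = 2*P*(-158 + P) (J(P) = (-158 + P)*(2*P) = 2*P*(-158 + P))
J((15 - 73) + 68) - 1*42026 = 2*((15 - 73) + 68)*(-158 + ((15 - 73) + 68)) - 1*42026 = 2*(-58 + 68)*(-158 + (-58 + 68)) - 42026 = 2*10*(-158 + 10) - 42026 = 2*10*(-148) - 42026 = -2960 - 42026 = -44986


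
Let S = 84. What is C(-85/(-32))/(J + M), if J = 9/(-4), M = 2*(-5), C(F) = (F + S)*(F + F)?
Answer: -235705/6272 ≈ -37.581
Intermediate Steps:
C(F) = 2*F*(84 + F) (C(F) = (F + 84)*(F + F) = (84 + F)*(2*F) = 2*F*(84 + F))
M = -10
J = -9/4 (J = 9*(-¼) = -9/4 ≈ -2.2500)
C(-85/(-32))/(J + M) = (2*(-85/(-32))*(84 - 85/(-32)))/(-9/4 - 10) = (2*(-85*(-1/32))*(84 - 85*(-1/32)))/(-49/4) = (2*(85/32)*(84 + 85/32))*(-4/49) = (2*(85/32)*(2773/32))*(-4/49) = (235705/512)*(-4/49) = -235705/6272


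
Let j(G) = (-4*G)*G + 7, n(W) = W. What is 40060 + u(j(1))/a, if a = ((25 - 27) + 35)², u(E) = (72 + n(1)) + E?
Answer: 43625416/1089 ≈ 40060.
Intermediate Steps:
j(G) = 7 - 4*G² (j(G) = -4*G² + 7 = 7 - 4*G²)
u(E) = 73 + E (u(E) = (72 + 1) + E = 73 + E)
a = 1089 (a = (-2 + 35)² = 33² = 1089)
40060 + u(j(1))/a = 40060 + (73 + (7 - 4*1²))/1089 = 40060 + (73 + (7 - 4*1))*(1/1089) = 40060 + (73 + (7 - 4))*(1/1089) = 40060 + (73 + 3)*(1/1089) = 40060 + 76*(1/1089) = 40060 + 76/1089 = 43625416/1089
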